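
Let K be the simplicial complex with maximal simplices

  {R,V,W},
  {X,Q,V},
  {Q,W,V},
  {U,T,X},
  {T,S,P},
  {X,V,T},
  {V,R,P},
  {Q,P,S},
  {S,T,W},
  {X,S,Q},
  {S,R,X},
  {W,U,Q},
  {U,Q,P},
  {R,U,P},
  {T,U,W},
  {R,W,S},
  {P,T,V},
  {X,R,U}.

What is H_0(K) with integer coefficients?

H_0 = Z.

Order the vertices as P < Q < R < S < T < U < V < W < X. Listing each simplex with vertices in this order, K has dimension 2 with simplices:

  0-simplices (9): P, Q, R, S, T, U, V, W, X
  1-simplices (27): PQ, PR, PS, PT, PU, PV, QS, QU, QV, QW, QX, RS, RU, RV, RW, RX, ST, SW, SX, TU, TV, TW, TX, UW, UX, VW, VX
  2-simplices (18): PQS, PQU, PRU, PRV, PST, PTV, QSX, QUW, QVW, QVX, RSW, RSX, RUX, RVW, STW, TUW, TUX, TVX

giving chain groups C_0 ≅ Z^9, C_1 ≅ Z^27, C_2 ≅ Z^18.

∂_1: C_1 → C_0 is given by ∂[p,q] = [q] − [p]. For instance
  ∂QX = X − Q.
The resulting 9×27 matrix has rank 8, and its Smith normal form has invariant factors (1,1,1,1,1,1,1,1).

The boundary map ∂_2: C_2 → C_1 acts by ∂[p,q,r] = [q,r] − [p,r] + [p,q]. For instance
  ∂STW = TW − SW + ST,
  ∂QUW = UW − QW + QU.
This gives a 27×18 integer matrix of rank 17; reducing to Smith normal form yields diagonal entries (1,1,1,1,1,1,1,1,1,1,1,1,1,1,1,1,1).

Reading off H_k = ker ∂_k / im ∂_{k+1}:

  H_0: rank C_0 − rank ∂_1 = 9 − 8 = 1, and the invariant factors of ∂_1 are all 1, so H_0 ≅ Z.

(K is a triangulation of the torus T^2.)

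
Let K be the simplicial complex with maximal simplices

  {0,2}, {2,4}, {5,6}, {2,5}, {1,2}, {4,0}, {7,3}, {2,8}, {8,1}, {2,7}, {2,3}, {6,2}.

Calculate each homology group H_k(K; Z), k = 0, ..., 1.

H_0 = Z,  H_1 = Z^4.

We work with the vertex ordering 0 < 1 < 2 < 3 < 4 < 5 < 6 < 7 < 8. The simplices of K, each written with vertices in increasing order, are:

  0-simplices (9): [0], [1], [2], [3], [4], [5], [6], [7], [8]
  1-simplices (12): [0,2], [0,4], [1,2], [1,8], [2,3], [2,4], [2,5], [2,6], [2,7], [2,8], [3,7], [5,6]

so the chain groups are C_0 ≅ Z^9, C_1 ≅ Z^12.

∂_1: C_1 → C_0 is given by ∂[p,q] = [q] − [p]. For instance
  ∂[2,3] = [3] − [2].
The 9×12 boundary matrix has rank 8 and Smith normal form diag(1,1,1,1,1,1,1,1).

From H_k ≅ ker(∂_k) / im(∂_{k+1}) we obtain:

  H_0: rank C_0 − rank ∂_1 = 9 − 8 = 1, and the invariant factors of ∂_1 are all 1, so H_0 ≅ Z.
  H_1: rank ker ∂_1 − rank ∂_2 = (12 − 8) − 0 = 4, and there is no ∂_2, so H_1 ≅ Z^4.

As a check, the Euler characteristic is 9 − 12 = -3, which agrees with 1 − 4 = -3.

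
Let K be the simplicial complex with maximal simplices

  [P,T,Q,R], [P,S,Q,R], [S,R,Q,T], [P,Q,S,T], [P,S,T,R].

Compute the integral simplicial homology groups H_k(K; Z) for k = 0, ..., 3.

We work with the vertex ordering P < Q < R < S < T. The simplices of K, each written with vertices in increasing order, are:

  0-simplices (5): P, Q, R, S, T
  1-simplices (10): PQ, PR, PS, PT, QR, QS, QT, RS, RT, ST
  2-simplices (10): PQR, PQS, PQT, PRS, PRT, PST, QRS, QRT, QST, RST
  3-simplices (5): PQRS, PQRT, PQST, PRST, QRST

Hence C_0 ≅ Z^5, C_1 ≅ Z^10, C_2 ≅ Z^10, C_3 ≅ Z^5.

Boundary ∂_1: C_1 → C_0 sends each edge [p,q] (with p < q) to q − p.
The 5×10 boundary matrix has rank 4 and Smith normal form diag(1,1,1,1).

Boundary ∂_2: C_2 → C_1 sends each 2-simplex [p,q,r] to [q,r] − [p,r] + [p,q]. For instance
  ∂PST = ST − PT + PS,
  ∂PRS = RS − PS + PR.
This gives a 10×10 integer matrix of rank 6; reducing to Smith normal form yields diagonal entries (1,1,1,1,1,1).

Boundary ∂_3: C_3 → C_2 sends each 3-simplex σ to the alternating sum Σ_i (−1)^i (σ with its i-th vertex removed). For instance
  ∂PQRS = QRS − PRS + PQS − PQR,
  ∂PQRT = QRT − PRT + PQT − PQR.
This gives a 10×5 integer matrix of rank 4; reducing to Smith normal form yields diagonal entries (1,1,1,1).

Computing H_k = (kernel of ∂_k) / (image of ∂_{k+1}):

  H_0: rank C_0 − rank ∂_1 = 5 − 4 = 1, and the invariant factors of ∂_1 are all 1, so H_0 = Z.
  H_1: rank ker ∂_1 − rank ∂_2 = (10 − 4) − 6 = 0, and the invariant factors of ∂_2 are all 1, so H_1 = 0.
  H_2: rank ker ∂_2 − rank ∂_3 = (10 − 6) − 4 = 0, and the invariant factors of ∂_3 are all 1, so H_2 = 0.
  H_3: rank ker ∂_3 − rank ∂_4 = (5 − 4) − 0 = 1, and there is no ∂_4, so H_3 = Z.

H_0 ≅ Z,  H_1 = 0,  H_2 = 0,  H_3 ≅ Z.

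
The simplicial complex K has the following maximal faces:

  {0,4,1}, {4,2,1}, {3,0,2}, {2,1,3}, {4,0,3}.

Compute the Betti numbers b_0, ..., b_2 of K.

K has 5 vertices, 10 edges, 5 triangles.
rank ∂_0 = 0, rank ∂_1 = 4 ⇒ b_0 = 5 − 0 − 4 = 1; all invariant factors of ∂_1 are 1 so no torsion. So H_0 ≅ Z.
rank ∂_1 = 4, rank ∂_2 = 5 ⇒ b_1 = 10 − 4 − 5 = 1; all invariant factors of ∂_2 are 1 so no torsion. So H_1 ≅ Z.
rank ∂_2 = 5, rank ∂_3 = 0 ⇒ b_2 = 5 − 5 − 0 = 0. So H_2 ≅ 0.

b_0 = 1, b_1 = 1, b_2 = 0.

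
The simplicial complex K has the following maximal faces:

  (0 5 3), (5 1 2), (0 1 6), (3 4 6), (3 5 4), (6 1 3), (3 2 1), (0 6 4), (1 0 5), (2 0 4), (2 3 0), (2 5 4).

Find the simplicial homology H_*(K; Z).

H_0 ≅ Z,  H_1 ≅ Z/2Z,  H_2 = 0.

K has 7 vertices, 18 edges, 12 triangles.
rank ∂_0 = 0, rank ∂_1 = 6 ⇒ b_0 = 7 − 0 − 6 = 1; all invariant factors of ∂_1 are 1 so no torsion. So H_0 = Z.
rank ∂_1 = 6, rank ∂_2 = 12 ⇒ b_1 = 18 − 6 − 12 = 0; ∂_2 has invariant factor(s) [2] giving torsion. So H_1 = Z/2Z.
rank ∂_2 = 12, rank ∂_3 = 0 ⇒ b_2 = 12 − 12 − 0 = 0. So H_2 = 0.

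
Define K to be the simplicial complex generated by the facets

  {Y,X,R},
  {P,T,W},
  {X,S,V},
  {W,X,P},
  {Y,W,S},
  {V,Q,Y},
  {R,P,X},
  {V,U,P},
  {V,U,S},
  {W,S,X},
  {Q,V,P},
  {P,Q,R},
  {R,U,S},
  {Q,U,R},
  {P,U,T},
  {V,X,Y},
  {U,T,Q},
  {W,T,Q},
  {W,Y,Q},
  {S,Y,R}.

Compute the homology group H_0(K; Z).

H_0 = Z.

Take the total order P < Q < R < S < T < U < V < W < X < Y on the vertex set. Then K (dimension 2) consists of the simplices:

  0-simplices (10): P, Q, R, S, T, U, V, W, X, Y
  1-simplices (30): PQ, PR, PT, PU, PV, PW, PX, QR, QT, QU, QV, QW, QY, RS, RU, RX, RY, SU, SV, SW, SX, SY, TU, TW, UV, VX, VY, WX, WY, XY
  2-simplices (20): PQR, PQV, PRX, PTU, PTW, PUV, PWX, QRU, QTU, QTW, QVY, QWY, RSU, RSY, RXY, SUV, SVX, SWX, SWY, VXY

Hence C_0 ≅ Z^10, C_1 ≅ Z^30, C_2 ≅ Z^20.

The boundary map ∂_1: C_1 → C_0 sends each edge [p,q] (with p < q) to q − p. For instance
  ∂VY = Y − V.
The resulting 10×30 matrix has rank 9, and its Smith normal form has invariant factors (1,1,1,1,1,1,1,1,1).

The boundary map ∂_2: C_2 → C_1 maps a triangle to the signed sum of its edges. For instance
  ∂SUV = UV − SV + SU,
  ∂PQV = QV − PV + PQ.
This gives a 30×20 integer matrix of rank 20; reducing to Smith normal form yields diagonal entries (1,1,1,1,1,1,1,1,1,1,1,1,1,1,1,1,1,1,1,2).

Now H_k = ker ∂_k / im ∂_{k+1}, so:

  H_0: rank C_0 − rank ∂_1 = 10 − 9 = 1, and the invariant factors of ∂_1 are all 1, so H_0 = Z.

(K is a triangulation of the Klein bottle.)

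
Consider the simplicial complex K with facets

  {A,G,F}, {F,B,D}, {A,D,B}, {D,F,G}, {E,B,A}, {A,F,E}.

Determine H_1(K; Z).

Fix the vertex order A < B < D < E < F < G and write every simplex with vertices in increasing order. Then dim K = 2 and the simplices of K are:

  0-simplices (6): A, B, D, E, F, G
  1-simplices (12): AB, AD, AE, AF, AG, BD, BE, BF, DF, DG, EF, FG
  2-simplices (6): ABD, ABE, AEF, AFG, BDF, DFG

giving chain groups C_0 ≅ Z^6, C_1 ≅ Z^12, C_2 ≅ Z^6.

The boundary map ∂_1: C_1 → C_0 sends each edge [p,q] (with p < q) to q − p. For instance
  ∂AG = G − A.
The resulting 6×12 matrix has rank 5, and its Smith normal form has invariant factors (1,1,1,1,1).

The boundary map ∂_2: C_2 → C_1 maps a triangle to the signed sum of its edges. For instance
  ∂AEF = EF − AF + AE,
  ∂DFG = FG − DG + DF.
As a 12×6 matrix over Z this has rank 6, with invariant factors (1,1,1,1,1,1).

From H_k ≅ ker(∂_k) / im(∂_{k+1}) we obtain:

  H_1: rank ker ∂_1 − rank ∂_2 = (12 − 5) − 6 = 1, and the invariant factors of ∂_2 are all 1, so H_1 ≅ Z.

(K is a triangulation of the cylinder S^1 x I.)

H_1 = Z.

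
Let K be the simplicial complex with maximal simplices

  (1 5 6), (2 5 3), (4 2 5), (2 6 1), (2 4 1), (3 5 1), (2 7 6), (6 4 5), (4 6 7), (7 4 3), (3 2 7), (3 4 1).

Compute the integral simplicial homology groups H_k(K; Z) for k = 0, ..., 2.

Order the vertices as 1 < 2 < 3 < 4 < 5 < 6 < 7. Listing each simplex with vertices in this order, K has dimension 2 with simplices:

  0-simplices (7): [1], [2], [3], [4], [5], [6], [7]
  1-simplices (18): [1,2], [1,3], [1,4], [1,5], [1,6], [2,3], [2,4], [2,5], [2,6], [2,7], [3,4], [3,5], [3,7], [4,5], [4,6], [4,7], [5,6], [6,7]
  2-simplices (12): [1,2,4], [1,2,6], [1,3,4], [1,3,5], [1,5,6], [2,3,5], [2,3,7], [2,4,5], [2,6,7], [3,4,7], [4,5,6], [4,6,7]

giving chain groups C_0 ≅ Z^7, C_1 ≅ Z^18, C_2 ≅ Z^12.

The boundary map ∂_1: C_1 → C_0 is given by ∂[p,q] = [q] − [p].
As a 7×18 matrix over Z this has rank 6, with invariant factors (1,1,1,1,1,1).

Boundary ∂_2: C_2 → C_1 sends each 2-simplex [p,q,r] to [q,r] − [p,r] + [p,q]. For instance
  ∂[1,2,4] = [2,4] − [1,4] + [1,2],
  ∂[4,5,6] = [5,6] − [4,6] + [4,5].
This gives a 18×12 integer matrix of rank 12; reducing to Smith normal form yields diagonal entries (1,1,1,1,1,1,1,1,1,1,1,2).

Computing H_k = (kernel of ∂_k) / (image of ∂_{k+1}):

  H_0: rank C_0 − rank ∂_1 = 7 − 6 = 1, and the invariant factors of ∂_1 are all 1, so H_0 = Z.
  H_1: rank ker ∂_1 − rank ∂_2 = (18 − 6) − 12 = 0, and ∂_2 has invariant factor 2 > 1, so H_1 = Z/2.
  H_2: rank ker ∂_2 − rank ∂_3 = (12 − 12) − 0 = 0, and there is no ∂_3, so H_2 = 0.

H_0 = Z,  H_1 = Z/2,  H_2 = 0.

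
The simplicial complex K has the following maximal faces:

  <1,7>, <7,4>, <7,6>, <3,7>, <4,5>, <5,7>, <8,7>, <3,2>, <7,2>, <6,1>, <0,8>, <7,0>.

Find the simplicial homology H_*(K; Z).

H_0 ≅ Z,  H_1 ≅ Z^4.

K has 9 vertices, 12 edges.
rank ∂_0 = 0, rank ∂_1 = 8 ⇒ b_0 = 9 − 0 − 8 = 1; all invariant factors of ∂_1 are 1 so no torsion. So H_0 ≅ Z.
rank ∂_1 = 8, rank ∂_2 = 0 ⇒ b_1 = 12 − 8 − 0 = 4. So H_1 ≅ Z^4.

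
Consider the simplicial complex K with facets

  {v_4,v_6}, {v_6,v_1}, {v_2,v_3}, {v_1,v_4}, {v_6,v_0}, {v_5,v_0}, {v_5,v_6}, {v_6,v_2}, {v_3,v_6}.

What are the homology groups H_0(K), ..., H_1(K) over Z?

Take the total order v_0 < v_1 < v_2 < v_3 < v_4 < v_5 < v_6 on the vertex set. Then K (dimension 1) consists of the simplices:

  0-simplices (7): [v_0], [v_1], [v_2], [v_3], [v_4], [v_5], [v_6]
  1-simplices (9): [v_0,v_5], [v_0,v_6], [v_1,v_4], [v_1,v_6], [v_2,v_3], [v_2,v_6], [v_3,v_6], [v_4,v_6], [v_5,v_6]

giving chain groups C_0 ≅ Z^7, C_1 ≅ Z^9.

Boundary ∂_1: C_1 → C_0 maps an edge to its endpoints' difference, ∂[p,q] = q − p. For instance
  ∂[v_2,v_3] = [v_3] − [v_2].
The 7×9 boundary matrix has rank 6 and Smith normal form diag(1,1,1,1,1,1).

Reading off H_k = ker ∂_k / im ∂_{k+1}:

  H_0: rank C_0 − rank ∂_1 = 7 − 6 = 1, and the invariant factors of ∂_1 are all 1, so H_0 ≅ Z.
  H_1: rank ker ∂_1 − rank ∂_2 = (9 − 6) − 0 = 3, and there is no ∂_2, so H_1 ≅ Z^3.

H_0 = Z,  H_1 = Z^3.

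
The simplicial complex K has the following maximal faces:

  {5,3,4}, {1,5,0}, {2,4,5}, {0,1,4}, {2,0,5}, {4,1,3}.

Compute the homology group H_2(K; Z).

Take the total order 0 < 1 < 2 < 3 < 4 < 5 on the vertex set. Then K (dimension 2) consists of the simplices:

  0-simplices (6): [0], [1], [2], [3], [4], [5]
  1-simplices (12): [0,1], [0,2], [0,4], [0,5], [1,3], [1,4], [1,5], [2,4], [2,5], [3,4], [3,5], [4,5]
  2-simplices (6): [0,1,4], [0,1,5], [0,2,5], [1,3,4], [2,4,5], [3,4,5]

Hence C_0 ≅ Z^6, C_1 ≅ Z^12, C_2 ≅ Z^6.

Boundary ∂_1: C_1 → C_0 maps an edge to its endpoints' difference, ∂[p,q] = q − p.
The 6×12 boundary matrix has rank 5 and Smith normal form diag(1,1,1,1,1).

Boundary ∂_2: C_2 → C_1 sends each 2-simplex [p,q,r] to [q,r] − [p,r] + [p,q]. For instance
  ∂[3,4,5] = [4,5] − [3,5] + [3,4],
  ∂[2,4,5] = [4,5] − [2,5] + [2,4].
This gives a 12×6 integer matrix of rank 6; reducing to Smith normal form yields diagonal entries (1,1,1,1,1,1).

From H_k ≅ ker(∂_k) / im(∂_{k+1}) we obtain:

  H_2: rank ker ∂_2 − rank ∂_3 = (6 − 6) − 0 = 0, and there is no ∂_3, so H_2 ≅ 0.

(K is a triangulation of the cylinder S^1 x I.)

H_2 = 0.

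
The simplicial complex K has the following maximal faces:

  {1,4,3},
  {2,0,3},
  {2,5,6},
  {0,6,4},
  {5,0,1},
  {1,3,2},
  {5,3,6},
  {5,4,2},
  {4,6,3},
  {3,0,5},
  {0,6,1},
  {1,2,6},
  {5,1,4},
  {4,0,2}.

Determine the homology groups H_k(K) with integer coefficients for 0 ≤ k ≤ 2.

Fix the vertex order 0 < 1 < 2 < 3 < 4 < 5 < 6 and write every simplex with vertices in increasing order. Then dim K = 2 and the simplices of K are:

  0-simplices (7): [0], [1], [2], [3], [4], [5], [6]
  1-simplices (21): [0,1], [0,2], [0,3], [0,4], [0,5], [0,6], [1,2], [1,3], [1,4], [1,5], [1,6], [2,3], [2,4], [2,5], [2,6], [3,4], [3,5], [3,6], [4,5], [4,6], [5,6]
  2-simplices (14): [0,1,5], [0,1,6], [0,2,3], [0,2,4], [0,3,5], [0,4,6], [1,2,3], [1,2,6], [1,3,4], [1,4,5], [2,4,5], [2,5,6], [3,4,6], [3,5,6]

Hence C_0 ≅ Z^7, C_1 ≅ Z^21, C_2 ≅ Z^14.

∂_1: C_1 → C_0 maps an edge to its endpoints' difference, ∂[p,q] = q − p. For instance
  ∂[0,4] = [4] − [0].
As a 7×21 matrix over Z this has rank 6, with invariant factors (1,1,1,1,1,1).

Boundary ∂_2: C_2 → C_1 sends each 2-simplex [p,q,r] to [q,r] − [p,r] + [p,q]. For instance
  ∂[0,1,5] = [1,5] − [0,5] + [0,1],
  ∂[1,3,4] = [3,4] − [1,4] + [1,3].
This gives a 21×14 integer matrix of rank 13; reducing to Smith normal form yields diagonal entries (1,1,1,1,1,1,1,1,1,1,1,1,1).

Reading off H_k = ker ∂_k / im ∂_{k+1}:

  H_0: rank C_0 − rank ∂_1 = 7 − 6 = 1, and the invariant factors of ∂_1 are all 1, so H_0 ≅ Z.
  H_1: rank ker ∂_1 − rank ∂_2 = (21 − 6) − 13 = 2, and the invariant factors of ∂_2 are all 1, so H_1 ≅ Z^2.
  H_2: rank ker ∂_2 − rank ∂_3 = (14 − 13) − 0 = 1, and there is no ∂_3, so H_2 ≅ Z.

H_0 = Z,  H_1 = Z^2,  H_2 = Z.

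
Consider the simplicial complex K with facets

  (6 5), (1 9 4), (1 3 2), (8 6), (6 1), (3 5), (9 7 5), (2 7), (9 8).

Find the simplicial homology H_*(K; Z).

We work with the vertex ordering 1 < 2 < 3 < 4 < 5 < 6 < 7 < 8 < 9. The simplices of K, each written with vertices in increasing order, are:

  0-simplices (9): [1], [2], [3], [4], [5], [6], [7], [8], [9]
  1-simplices (15): [1,2], [1,3], [1,4], [1,6], [1,9], [2,3], [2,7], [3,5], [4,9], [5,6], [5,7], [5,9], [6,8], [7,9], [8,9]
  2-simplices (3): [1,2,3], [1,4,9], [5,7,9]

giving chain groups C_0 ≅ Z^9, C_1 ≅ Z^15, C_2 ≅ Z^3.

The boundary map ∂_1: C_1 → C_0 is given by ∂[p,q] = [q] − [p]. For instance
  ∂[2,7] = [7] − [2].
The resulting 9×15 matrix has rank 8, and its Smith normal form has invariant factors (1,1,1,1,1,1,1,1).

The boundary map ∂_2: C_2 → C_1 sends each 2-simplex [p,q,r] to [q,r] − [p,r] + [p,q]. For instance
  ∂[1,2,3] = [2,3] − [1,3] + [1,2],
  ∂[5,7,9] = [7,9] − [5,9] + [5,7].
The 15×3 boundary matrix has rank 3 and Smith normal form diag(1,1,1).

Reading off H_k = ker ∂_k / im ∂_{k+1}:

  H_0: rank C_0 − rank ∂_1 = 9 − 8 = 1, and the invariant factors of ∂_1 are all 1, so H_0 ≅ Z.
  H_1: rank ker ∂_1 − rank ∂_2 = (15 − 8) − 3 = 4, and the invariant factors of ∂_2 are all 1, so H_1 ≅ Z^4.
  H_2: rank ker ∂_2 − rank ∂_3 = (3 − 3) − 0 = 0, and there is no ∂_3, so H_2 ≅ 0.

As a check, the Euler characteristic is 9 − 15 + 3 = -3, which agrees with 1 − 4 + 0 = -3.

H_0 = Z,  H_1 = Z^4,  H_2 = 0.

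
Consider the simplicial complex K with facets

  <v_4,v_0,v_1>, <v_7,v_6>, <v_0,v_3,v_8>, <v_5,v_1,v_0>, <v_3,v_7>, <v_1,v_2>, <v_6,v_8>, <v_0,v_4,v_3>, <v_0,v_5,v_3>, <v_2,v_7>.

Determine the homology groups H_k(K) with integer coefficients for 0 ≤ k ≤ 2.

H_0 ≅ Z,  H_1 ≅ Z^2,  H_2 = 0.

Fix the vertex order v_0 < v_1 < v_2 < v_3 < v_4 < v_5 < v_6 < v_7 < v_8 and write every simplex with vertices in increasing order. Then dim K = 2 and the simplices of K are:

  0-simplices (9): [v_0], [v_1], [v_2], [v_3], [v_4], [v_5], [v_6], [v_7], [v_8]
  1-simplices (15): (15 of them)
  2-simplices (5): [v_0,v_1,v_4], [v_0,v_1,v_5], [v_0,v_3,v_4], [v_0,v_3,v_5], [v_0,v_3,v_8]

giving chain groups C_0 ≅ Z^9, C_1 ≅ Z^15, C_2 ≅ Z^5.

Boundary ∂_1: C_1 → C_0 sends each edge [p,q] (with p < q) to q − p. For instance
  ∂[v_6,v_8] = [v_8] − [v_6].
As a 9×15 matrix over Z this has rank 8, with invariant factors (1,1,1,1,1,1,1,1).

Boundary ∂_2: C_2 → C_1 acts by ∂[p,q,r] = [q,r] − [p,r] + [p,q]. For instance
  ∂[v_0,v_3,v_8] = [v_3,v_8] − [v_0,v_8] + [v_0,v_3],
  ∂[v_0,v_1,v_5] = [v_1,v_5] − [v_0,v_5] + [v_0,v_1].
This gives a 15×5 integer matrix of rank 5; reducing to Smith normal form yields diagonal entries (1,1,1,1,1).

Reading off H_k = ker ∂_k / im ∂_{k+1}:

  H_0: rank C_0 − rank ∂_1 = 9 − 8 = 1, and the invariant factors of ∂_1 are all 1, so H_0 ≅ Z.
  H_1: rank ker ∂_1 − rank ∂_2 = (15 − 8) − 5 = 2, and the invariant factors of ∂_2 are all 1, so H_1 ≅ Z^2.
  H_2: rank ker ∂_2 − rank ∂_3 = (5 − 5) − 0 = 0, and there is no ∂_3, so H_2 ≅ 0.

As a check, the Euler characteristic is 9 − 15 + 5 = -1, which agrees with 1 − 2 + 0 = -1.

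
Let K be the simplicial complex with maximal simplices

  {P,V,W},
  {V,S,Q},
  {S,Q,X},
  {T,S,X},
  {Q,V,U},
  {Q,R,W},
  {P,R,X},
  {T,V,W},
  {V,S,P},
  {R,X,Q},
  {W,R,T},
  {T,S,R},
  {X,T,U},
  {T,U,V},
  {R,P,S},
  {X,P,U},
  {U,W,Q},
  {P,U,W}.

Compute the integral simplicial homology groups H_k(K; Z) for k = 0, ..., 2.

H_0 ≅ Z,  H_1 ≅ Z ⊕ Z/2,  H_2 = 0.

K has 9 vertices, 27 edges, 18 triangles.
rank ∂_0 = 0, rank ∂_1 = 8 ⇒ b_0 = 9 − 0 − 8 = 1; all invariant factors of ∂_1 are 1 so no torsion. So H_0 = Z.
rank ∂_1 = 8, rank ∂_2 = 18 ⇒ b_1 = 27 − 8 − 18 = 1; ∂_2 has invariant factor(s) [2] giving torsion. So H_1 = Z ⊕ Z/2.
rank ∂_2 = 18, rank ∂_3 = 0 ⇒ b_2 = 18 − 18 − 0 = 0. So H_2 = 0.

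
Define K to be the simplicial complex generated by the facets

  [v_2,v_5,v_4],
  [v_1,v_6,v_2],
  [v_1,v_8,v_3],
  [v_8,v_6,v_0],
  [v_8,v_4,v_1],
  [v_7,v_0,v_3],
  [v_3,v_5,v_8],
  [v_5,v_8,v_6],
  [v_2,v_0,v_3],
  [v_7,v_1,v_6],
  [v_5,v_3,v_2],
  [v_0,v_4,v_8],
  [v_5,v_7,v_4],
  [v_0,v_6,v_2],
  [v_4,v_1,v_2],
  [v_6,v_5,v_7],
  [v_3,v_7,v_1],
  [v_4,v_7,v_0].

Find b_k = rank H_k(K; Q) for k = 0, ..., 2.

b_0 = 1, b_1 = 2, b_2 = 1.

We work with the vertex ordering v_0 < v_1 < v_2 < v_3 < v_4 < v_5 < v_6 < v_7 < v_8. The simplices of K, each written with vertices in increasing order, are:

  0-simplices (9): [v_0], [v_1], [v_2], [v_3], [v_4], [v_5], [v_6], [v_7], [v_8]
  1-simplices (27): (27 of them)
  2-simplices (18): (18 of them)

so the chain groups are C_0 ≅ Z^9, C_1 ≅ Z^27, C_2 ≅ Z^18.

Boundary ∂_1: C_1 → C_0 is given by ∂[p,q] = [q] − [p].
The 9×27 boundary matrix has rank 8 and Smith normal form diag(1,1,1,1,1,1,1,1).

Boundary ∂_2: C_2 → C_1 maps a triangle to the signed sum of its edges. For instance
  ∂[v_5,v_6,v_7] = [v_6,v_7] − [v_5,v_7] + [v_5,v_6],
  ∂[v_4,v_5,v_7] = [v_5,v_7] − [v_4,v_7] + [v_4,v_5].
The resulting 27×18 matrix has rank 17, and its Smith normal form has invariant factors (1,1,1,1,1,1,1,1,1,1,1,1,1,1,1,1,1).

Now H_k = ker ∂_k / im ∂_{k+1}, so:

  H_0: rank C_0 − rank ∂_1 = 9 − 8 = 1, and the invariant factors of ∂_1 are all 1, so H_0 = Z.
  H_1: rank ker ∂_1 − rank ∂_2 = (27 − 8) − 17 = 2, and the invariant factors of ∂_2 are all 1, so H_1 = Z^2.
  H_2: rank ker ∂_2 − rank ∂_3 = (18 − 17) − 0 = 1, and there is no ∂_3, so H_2 = Z.

Hence the Betti numbers are b_0 = 1, b_1 = 2, b_2 = 1.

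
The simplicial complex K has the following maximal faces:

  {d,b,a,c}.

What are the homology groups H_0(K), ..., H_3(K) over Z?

We work with the vertex ordering a < b < c < d. The simplices of K, each written with vertices in increasing order, are:

  0-simplices (4): a, b, c, d
  1-simplices (6): ab, ac, ad, bc, bd, cd
  2-simplices (4): abc, abd, acd, bcd
  3-simplices (1): abcd

so the chain groups are C_0 ≅ Z^4, C_1 ≅ Z^6, C_2 ≅ Z^4, C_3 ≅ Z^1.

The boundary map ∂_1: C_1 → C_0 sends each edge [p,q] (with p < q) to q − p.
As a 4×6 matrix over Z this has rank 3, with invariant factors (1,1,1).

∂_2: C_2 → C_1 maps a triangle to the signed sum of its edges. For instance
  ∂abd = bd − ad + ab,
  ∂acd = cd − ad + ac.
The 6×4 boundary matrix has rank 3 and Smith normal form diag(1,1,1).

The boundary map ∂_3: C_3 → C_2 sends each 3-simplex σ to the alternating sum Σ_i (−1)^i (σ with its i-th vertex removed). For instance
  ∂abcd = bcd − acd + abd − abc.
As a 4×1 matrix over Z this has rank 1, with invariant factors (1).

Computing H_k = (kernel of ∂_k) / (image of ∂_{k+1}):

  H_0: rank C_0 − rank ∂_1 = 4 − 3 = 1, and the invariant factors of ∂_1 are all 1, so H_0 = Z.
  H_1: rank ker ∂_1 − rank ∂_2 = (6 − 3) − 3 = 0, and the invariant factors of ∂_2 are all 1, so H_1 = 0.
  H_2: rank ker ∂_2 − rank ∂_3 = (4 − 3) − 1 = 0, and the invariant factors of ∂_3 are all 1, so H_2 = 0.
  H_3: rank ker ∂_3 − rank ∂_4 = (1 − 1) − 0 = 0, and there is no ∂_4, so H_3 = 0.

(K is a triangulation of the 3-simplex.)

H_0 = Z,  H_1 = 0,  H_2 = 0,  H_3 = 0.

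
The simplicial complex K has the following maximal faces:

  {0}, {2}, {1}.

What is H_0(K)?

H_0 ≅ Z^3.

Take the total order 0 < 1 < 2 on the vertex set. Then K (dimension 0) consists of the simplices:

  0-simplices (3): [0], [1], [2]

Hence C_0 ≅ Z^3.

Reading off H_k = ker ∂_k / im ∂_{k+1}:

  H_0: rank C_0 − rank ∂_1 = 3 − 0 = 3, and there is no ∂_1, so H_0 = Z^3.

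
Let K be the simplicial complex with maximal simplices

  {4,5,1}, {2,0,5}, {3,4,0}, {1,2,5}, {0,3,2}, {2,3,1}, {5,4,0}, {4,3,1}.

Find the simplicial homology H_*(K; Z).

H_0 ≅ Z,  H_1 = 0,  H_2 ≅ Z.

Fix the vertex order 0 < 1 < 2 < 3 < 4 < 5 and write every simplex with vertices in increasing order. Then dim K = 2 and the simplices of K are:

  0-simplices (6): [0], [1], [2], [3], [4], [5]
  1-simplices (12): [0,2], [0,3], [0,4], [0,5], [1,2], [1,3], [1,4], [1,5], [2,3], [2,5], [3,4], [4,5]
  2-simplices (8): [0,2,3], [0,2,5], [0,3,4], [0,4,5], [1,2,3], [1,2,5], [1,3,4], [1,4,5]

giving chain groups C_0 ≅ Z^6, C_1 ≅ Z^12, C_2 ≅ Z^8.

∂_1: C_1 → C_0 is given by ∂[p,q] = [q] − [p]. For instance
  ∂[1,3] = [3] − [1].
As a 6×12 matrix over Z this has rank 5, with invariant factors (1,1,1,1,1).

The boundary map ∂_2: C_2 → C_1 acts by ∂[p,q,r] = [q,r] − [p,r] + [p,q]. For instance
  ∂[0,2,3] = [2,3] − [0,3] + [0,2],
  ∂[1,3,4] = [3,4] − [1,4] + [1,3].
The resulting 12×8 matrix has rank 7, and its Smith normal form has invariant factors (1,1,1,1,1,1,1).

Now H_k = ker ∂_k / im ∂_{k+1}, so:

  H_0: rank C_0 − rank ∂_1 = 6 − 5 = 1, and the invariant factors of ∂_1 are all 1, so H_0 ≅ Z.
  H_1: rank ker ∂_1 − rank ∂_2 = (12 − 5) − 7 = 0, and the invariant factors of ∂_2 are all 1, so H_1 ≅ 0.
  H_2: rank ker ∂_2 − rank ∂_3 = (8 − 7) − 0 = 1, and there is no ∂_3, so H_2 ≅ Z.

(K is a triangulation of the 2-sphere S^2.)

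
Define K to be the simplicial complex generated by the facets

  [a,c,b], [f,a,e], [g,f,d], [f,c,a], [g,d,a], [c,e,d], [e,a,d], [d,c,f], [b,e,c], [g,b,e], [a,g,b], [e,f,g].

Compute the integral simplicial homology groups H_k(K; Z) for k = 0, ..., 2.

H_0 ≅ Z,  H_1 ≅ Z/2,  H_2 = 0.

We work with the vertex ordering a < b < c < d < e < f < g. The simplices of K, each written with vertices in increasing order, are:

  0-simplices (7): a, b, c, d, e, f, g
  1-simplices (18): ab, ac, ad, ae, af, ag, bc, be, bg, cd, ce, cf, de, df, dg, ef, eg, fg
  2-simplices (12): abc, abg, acf, ade, adg, aef, bce, beg, cde, cdf, dfg, efg

Hence C_0 ≅ Z^7, C_1 ≅ Z^18, C_2 ≅ Z^12.

∂_1: C_1 → C_0 maps an edge to its endpoints' difference, ∂[p,q] = q − p. For instance
  ∂ad = d − a.
The 7×18 boundary matrix has rank 6 and Smith normal form diag(1,1,1,1,1,1).

∂_2: C_2 → C_1 sends each 2-simplex [p,q,r] to [q,r] − [p,r] + [p,q]. For instance
  ∂aef = ef − af + ae,
  ∂abc = bc − ac + ab.
The 18×12 boundary matrix has rank 12 and Smith normal form diag(1,1,1,1,1,1,1,1,1,1,1,2).

Computing H_k = (kernel of ∂_k) / (image of ∂_{k+1}):

  H_0: rank C_0 − rank ∂_1 = 7 − 6 = 1, and the invariant factors of ∂_1 are all 1, so H_0 ≅ Z.
  H_1: rank ker ∂_1 − rank ∂_2 = (18 − 6) − 12 = 0, and ∂_2 has invariant factor 2 > 1, so H_1 ≅ Z/2.
  H_2: rank ker ∂_2 − rank ∂_3 = (12 − 12) − 0 = 0, and there is no ∂_3, so H_2 ≅ 0.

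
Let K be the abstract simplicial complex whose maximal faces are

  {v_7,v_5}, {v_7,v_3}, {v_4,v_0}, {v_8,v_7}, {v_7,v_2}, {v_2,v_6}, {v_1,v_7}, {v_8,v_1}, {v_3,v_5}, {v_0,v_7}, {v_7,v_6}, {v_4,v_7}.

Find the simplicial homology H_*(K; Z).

H_0 = Z,  H_1 = Z^4.

Fix the vertex order v_0 < v_1 < v_2 < v_3 < v_4 < v_5 < v_6 < v_7 < v_8 and write every simplex with vertices in increasing order. Then dim K = 1 and the simplices of K are:

  0-simplices (9): [v_0], [v_1], [v_2], [v_3], [v_4], [v_5], [v_6], [v_7], [v_8]
  1-simplices (12): [v_0,v_4], [v_0,v_7], [v_1,v_7], [v_1,v_8], [v_2,v_6], [v_2,v_7], [v_3,v_5], [v_3,v_7], [v_4,v_7], [v_5,v_7], [v_6,v_7], [v_7,v_8]

giving chain groups C_0 ≅ Z^9, C_1 ≅ Z^12.

The boundary map ∂_1: C_1 → C_0 is given by ∂[p,q] = [q] − [p].
As a 9×12 matrix over Z this has rank 8, with invariant factors (1,1,1,1,1,1,1,1).

Reading off H_k = ker ∂_k / im ∂_{k+1}:

  H_0: rank C_0 − rank ∂_1 = 9 − 8 = 1, and the invariant factors of ∂_1 are all 1, so H_0 = Z.
  H_1: rank ker ∂_1 − rank ∂_2 = (12 − 8) − 0 = 4, and there is no ∂_2, so H_1 = Z^4.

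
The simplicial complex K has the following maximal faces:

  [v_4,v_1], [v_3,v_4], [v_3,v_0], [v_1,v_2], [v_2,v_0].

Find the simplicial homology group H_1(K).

H_1 ≅ Z.

Order the vertices as v_0 < v_1 < v_2 < v_3 < v_4. Listing each simplex with vertices in this order, K has dimension 1 with simplices:

  0-simplices (5): [v_0], [v_1], [v_2], [v_3], [v_4]
  1-simplices (5): [v_0,v_2], [v_0,v_3], [v_1,v_2], [v_1,v_4], [v_3,v_4]

Hence C_0 ≅ Z^5, C_1 ≅ Z^5.

Boundary ∂_1: C_1 → C_0 maps an edge to its endpoints' difference, ∂[p,q] = q − p. For instance
  ∂[v_3,v_4] = [v_4] − [v_3].
This gives a 5×5 integer matrix of rank 4; reducing to Smith normal form yields diagonal entries (1,1,1,1).

Now H_k = ker ∂_k / im ∂_{k+1}, so:

  H_1: rank ker ∂_1 − rank ∂_2 = (5 − 4) − 0 = 1, and there is no ∂_2, so H_1 = Z.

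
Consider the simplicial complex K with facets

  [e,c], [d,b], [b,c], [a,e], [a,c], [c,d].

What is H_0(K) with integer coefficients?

H_0 = Z.

We work with the vertex ordering a < b < c < d < e. The simplices of K, each written with vertices in increasing order, are:

  0-simplices (5): a, b, c, d, e
  1-simplices (6): ac, ae, bc, bd, cd, ce

giving chain groups C_0 ≅ Z^5, C_1 ≅ Z^6.

Boundary ∂_1: C_1 → C_0 maps an edge to its endpoints' difference, ∂[p,q] = q − p. For instance
  ∂ce = e − c.
As a 5×6 matrix over Z this has rank 4, with invariant factors (1,1,1,1).

Now H_k = ker ∂_k / im ∂_{k+1}, so:

  H_0: rank C_0 − rank ∂_1 = 5 − 4 = 1, and the invariant factors of ∂_1 are all 1, so H_0 ≅ Z.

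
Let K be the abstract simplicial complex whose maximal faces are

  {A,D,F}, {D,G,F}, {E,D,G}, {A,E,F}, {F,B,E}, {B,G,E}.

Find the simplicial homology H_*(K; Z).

K has 6 vertices, 12 edges, 6 triangles.
rank ∂_0 = 0, rank ∂_1 = 5 ⇒ b_0 = 6 − 0 − 5 = 1; all invariant factors of ∂_1 are 1 so no torsion. So H_0 ≅ Z.
rank ∂_1 = 5, rank ∂_2 = 6 ⇒ b_1 = 12 − 5 − 6 = 1; all invariant factors of ∂_2 are 1 so no torsion. So H_1 ≅ Z.
rank ∂_2 = 6, rank ∂_3 = 0 ⇒ b_2 = 6 − 6 − 0 = 0. So H_2 ≅ 0.

H_0 ≅ Z,  H_1 ≅ Z,  H_2 = 0.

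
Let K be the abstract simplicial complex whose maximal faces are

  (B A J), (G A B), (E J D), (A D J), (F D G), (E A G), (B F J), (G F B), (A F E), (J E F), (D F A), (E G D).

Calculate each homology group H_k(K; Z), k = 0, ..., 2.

Order the vertices as A < B < D < E < F < G < J. Listing each simplex with vertices in this order, K has dimension 2 with simplices:

  0-simplices (7): A, B, D, E, F, G, J
  1-simplices (18): AB, AD, AE, AF, AG, AJ, BF, BG, BJ, DE, DF, DG, DJ, EF, EG, EJ, FG, FJ
  2-simplices (12): ABG, ABJ, ADF, ADJ, AEF, AEG, BFG, BFJ, DEG, DEJ, DFG, EFJ

giving chain groups C_0 ≅ Z^7, C_1 ≅ Z^18, C_2 ≅ Z^12.

∂_1: C_1 → C_0 is given by ∂[p,q] = [q] − [p].
The resulting 7×18 matrix has rank 6, and its Smith normal form has invariant factors (1,1,1,1,1,1).

Boundary ∂_2: C_2 → C_1 sends each 2-simplex [p,q,r] to [q,r] − [p,r] + [p,q]. For instance
  ∂AEF = EF − AF + AE,
  ∂BFJ = FJ − BJ + BF.
This gives a 18×12 integer matrix of rank 12; reducing to Smith normal form yields diagonal entries (1,1,1,1,1,1,1,1,1,1,1,2).

Reading off H_k = ker ∂_k / im ∂_{k+1}:

  H_0: rank C_0 − rank ∂_1 = 7 − 6 = 1, and the invariant factors of ∂_1 are all 1, so H_0 = Z.
  H_1: rank ker ∂_1 − rank ∂_2 = (18 − 6) − 12 = 0, and ∂_2 has invariant factor 2 > 1, so H_1 = Z/2Z.
  H_2: rank ker ∂_2 − rank ∂_3 = (12 − 12) − 0 = 0, and there is no ∂_3, so H_2 = 0.

H_0 = Z,  H_1 = Z/2Z,  H_2 = 0.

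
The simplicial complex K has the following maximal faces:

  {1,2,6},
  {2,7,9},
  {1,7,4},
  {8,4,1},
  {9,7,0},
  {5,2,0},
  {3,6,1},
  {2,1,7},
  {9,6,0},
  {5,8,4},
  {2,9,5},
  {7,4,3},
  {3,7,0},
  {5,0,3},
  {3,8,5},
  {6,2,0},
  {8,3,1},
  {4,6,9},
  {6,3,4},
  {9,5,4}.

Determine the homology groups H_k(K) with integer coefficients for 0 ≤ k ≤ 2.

K has 10 vertices, 30 edges, 20 triangles.
rank ∂_0 = 0, rank ∂_1 = 9 ⇒ b_0 = 10 − 0 − 9 = 1; all invariant factors of ∂_1 are 1 so no torsion. So H_0 = Z.
rank ∂_1 = 9, rank ∂_2 = 20 ⇒ b_1 = 30 − 9 − 20 = 1; ∂_2 has invariant factor(s) [2] giving torsion. So H_1 = Z × Z/2.
rank ∂_2 = 20, rank ∂_3 = 0 ⇒ b_2 = 20 − 20 − 0 = 0. So H_2 = 0.

H_0 ≅ Z,  H_1 ≅ Z × Z/2,  H_2 = 0.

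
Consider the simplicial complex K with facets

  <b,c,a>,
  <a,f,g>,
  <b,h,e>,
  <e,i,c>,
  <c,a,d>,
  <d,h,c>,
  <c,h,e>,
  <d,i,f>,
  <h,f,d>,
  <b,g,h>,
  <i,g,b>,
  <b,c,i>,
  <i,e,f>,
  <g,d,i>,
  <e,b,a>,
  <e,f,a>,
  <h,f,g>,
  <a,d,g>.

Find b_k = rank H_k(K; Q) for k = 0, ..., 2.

b_0 = 1, b_1 = 1, b_2 = 0.

We work with the vertex ordering a < b < c < d < e < f < g < h < i. The simplices of K, each written with vertices in increasing order, are:

  0-simplices (9): a, b, c, d, e, f, g, h, i
  1-simplices (27): ab, ac, ad, ae, af, ag, bc, be, bg, bh, bi, cd, ce, ch, ci, df, dg, dh, di, ef, eh, ei, fg, fh, fi, gh, gi
  2-simplices (18): abc, abe, acd, adg, aef, afg, bci, beh, bgh, bgi, cdh, ceh, cei, dfh, dfi, dgi, efi, fgh

so the chain groups are C_0 ≅ Z^9, C_1 ≅ Z^27, C_2 ≅ Z^18.

∂_1: C_1 → C_0 maps an edge to its endpoints' difference, ∂[p,q] = q − p. For instance
  ∂fh = h − f.
As a 9×27 matrix over Z this has rank 8, with invariant factors (1,1,1,1,1,1,1,1).

The boundary map ∂_2: C_2 → C_1 sends each 2-simplex [p,q,r] to [q,r] − [p,r] + [p,q]. For instance
  ∂bci = ci − bi + bc,
  ∂bgi = gi − bi + bg.
As a 27×18 matrix over Z this has rank 18, with invariant factors (1,1,1,1,1,1,1,1,1,1,1,1,1,1,1,1,1,2).

Reading off H_k = ker ∂_k / im ∂_{k+1}:

  H_0: rank C_0 − rank ∂_1 = 9 − 8 = 1, and the invariant factors of ∂_1 are all 1, so H_0 = Z.
  H_1: rank ker ∂_1 − rank ∂_2 = (27 − 8) − 18 = 1, and ∂_2 has invariant factor 2 > 1, so H_1 = Z ⊕ Z/2Z.
  H_2: rank ker ∂_2 − rank ∂_3 = (18 − 18) − 0 = 0, and there is no ∂_3, so H_2 = 0.

As a check, the Euler characteristic is 9 − 27 + 18 = 0, which agrees with 1 − 1 + 0 = 0.

Hence the Betti numbers are b_0 = 1, b_1 = 1, b_2 = 0.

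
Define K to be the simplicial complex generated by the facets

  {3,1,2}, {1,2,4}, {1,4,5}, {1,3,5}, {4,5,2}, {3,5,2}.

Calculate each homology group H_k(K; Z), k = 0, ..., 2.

H_0 = Z,  H_1 = 0,  H_2 = Z.

We work with the vertex ordering 1 < 2 < 3 < 4 < 5. The simplices of K, each written with vertices in increasing order, are:

  0-simplices (5): [1], [2], [3], [4], [5]
  1-simplices (9): [1,2], [1,3], [1,4], [1,5], [2,3], [2,4], [2,5], [3,5], [4,5]
  2-simplices (6): [1,2,3], [1,2,4], [1,3,5], [1,4,5], [2,3,5], [2,4,5]

so the chain groups are C_0 ≅ Z^5, C_1 ≅ Z^9, C_2 ≅ Z^6.

The boundary map ∂_1: C_1 → C_0 sends each edge [p,q] (with p < q) to q − p.
As a 5×9 matrix over Z this has rank 4, with invariant factors (1,1,1,1).

∂_2: C_2 → C_1 maps a triangle to the signed sum of its edges. For instance
  ∂[1,3,5] = [3,5] − [1,5] + [1,3],
  ∂[1,4,5] = [4,5] − [1,5] + [1,4].
The 9×6 boundary matrix has rank 5 and Smith normal form diag(1,1,1,1,1).

Reading off H_k = ker ∂_k / im ∂_{k+1}:

  H_0: rank C_0 − rank ∂_1 = 5 − 4 = 1, and the invariant factors of ∂_1 are all 1, so H_0 = Z.
  H_1: rank ker ∂_1 − rank ∂_2 = (9 − 4) − 5 = 0, and the invariant factors of ∂_2 are all 1, so H_1 = 0.
  H_2: rank ker ∂_2 − rank ∂_3 = (6 − 5) − 0 = 1, and there is no ∂_3, so H_2 = Z.

As a check, the Euler characteristic is 5 − 9 + 6 = 2, which agrees with 1 − 0 + 1 = 2.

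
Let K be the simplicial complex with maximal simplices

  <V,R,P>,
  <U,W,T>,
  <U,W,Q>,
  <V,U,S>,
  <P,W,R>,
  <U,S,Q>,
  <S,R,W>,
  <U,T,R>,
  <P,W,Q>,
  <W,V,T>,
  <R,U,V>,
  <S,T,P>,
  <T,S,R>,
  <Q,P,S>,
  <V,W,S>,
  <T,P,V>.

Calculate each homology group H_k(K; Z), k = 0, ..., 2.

H_0 ≅ Z,  H_1 ≅ Z^2,  H_2 ≅ Z.

Take the total order P < Q < R < S < T < U < V < W on the vertex set. Then K (dimension 2) consists of the simplices:

  0-simplices (8): P, Q, R, S, T, U, V, W
  1-simplices (24): PQ, PR, PS, PT, PV, PW, QS, QU, QW, RS, RT, RU, RV, RW, ST, SU, SV, SW, TU, TV, TW, UV, UW, VW
  2-simplices (16): PQS, PQW, PRV, PRW, PST, PTV, QSU, QUW, RST, RSW, RTU, RUV, SUV, SVW, TUW, TVW

giving chain groups C_0 ≅ Z^8, C_1 ≅ Z^24, C_2 ≅ Z^16.

The boundary map ∂_1: C_1 → C_0 is given by ∂[p,q] = [q] − [p]. For instance
  ∂TV = V − T.
The resulting 8×24 matrix has rank 7, and its Smith normal form has invariant factors (1,1,1,1,1,1,1).

∂_2: C_2 → C_1 sends each 2-simplex [p,q,r] to [q,r] − [p,r] + [p,q]. For instance
  ∂PST = ST − PT + PS,
  ∂PQW = QW − PW + PQ.
The 24×16 boundary matrix has rank 15 and Smith normal form diag(1,1,1,1,1,1,1,1,1,1,1,1,1,1,1).

Reading off H_k = ker ∂_k / im ∂_{k+1}:

  H_0: rank C_0 − rank ∂_1 = 8 − 7 = 1, and the invariant factors of ∂_1 are all 1, so H_0 ≅ Z.
  H_1: rank ker ∂_1 − rank ∂_2 = (24 − 7) − 15 = 2, and the invariant factors of ∂_2 are all 1, so H_1 ≅ Z^2.
  H_2: rank ker ∂_2 − rank ∂_3 = (16 − 15) − 0 = 1, and there is no ∂_3, so H_2 ≅ Z.

As a check, the Euler characteristic is 8 − 24 + 16 = 0, which agrees with 1 − 2 + 1 = 0.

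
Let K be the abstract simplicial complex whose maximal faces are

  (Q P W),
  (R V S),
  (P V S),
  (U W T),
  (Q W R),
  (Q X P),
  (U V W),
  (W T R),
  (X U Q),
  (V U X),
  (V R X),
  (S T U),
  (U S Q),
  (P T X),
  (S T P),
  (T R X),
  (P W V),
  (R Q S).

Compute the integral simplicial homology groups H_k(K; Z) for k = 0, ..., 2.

K has 9 vertices, 27 edges, 18 triangles.
rank ∂_0 = 0, rank ∂_1 = 8 ⇒ b_0 = 9 − 0 − 8 = 1; all invariant factors of ∂_1 are 1 so no torsion. So H_0 ≅ Z.
rank ∂_1 = 8, rank ∂_2 = 17 ⇒ b_1 = 27 − 8 − 17 = 2; all invariant factors of ∂_2 are 1 so no torsion. So H_1 ≅ Z^2.
rank ∂_2 = 17, rank ∂_3 = 0 ⇒ b_2 = 18 − 17 − 0 = 1. So H_2 ≅ Z.

H_0 ≅ Z,  H_1 ≅ Z^2,  H_2 ≅ Z.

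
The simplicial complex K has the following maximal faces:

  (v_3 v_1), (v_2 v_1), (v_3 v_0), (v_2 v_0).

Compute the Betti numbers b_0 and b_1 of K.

Order the vertices as v_0 < v_1 < v_2 < v_3. Listing each simplex with vertices in this order, K has dimension 1 with simplices:

  0-simplices (4): [v_0], [v_1], [v_2], [v_3]
  1-simplices (4): [v_0,v_2], [v_0,v_3], [v_1,v_2], [v_1,v_3]

giving chain groups C_0 ≅ Z^4, C_1 ≅ Z^4.

∂_1: C_1 → C_0 maps an edge to its endpoints' difference, ∂[p,q] = q − p. For instance
  ∂[v_0,v_2] = [v_2] − [v_0].
As a 4×4 matrix over Z this has rank 3, with invariant factors (1,1,1).

From H_k ≅ ker(∂_k) / im(∂_{k+1}) we obtain:

  H_0: rank C_0 − rank ∂_1 = 4 − 3 = 1, and the invariant factors of ∂_1 are all 1, so H_0 ≅ Z.
  H_1: rank ker ∂_1 − rank ∂_2 = (4 − 3) − 0 = 1, and there is no ∂_2, so H_1 ≅ Z.

As a check, the Euler characteristic is 4 − 4 = 0, which agrees with 1 − 1 = 0.
(K is a triangulation of the circle S^1.)

Hence the Betti numbers are b_0 = 1, b_1 = 1.

b_0 = 1, b_1 = 1.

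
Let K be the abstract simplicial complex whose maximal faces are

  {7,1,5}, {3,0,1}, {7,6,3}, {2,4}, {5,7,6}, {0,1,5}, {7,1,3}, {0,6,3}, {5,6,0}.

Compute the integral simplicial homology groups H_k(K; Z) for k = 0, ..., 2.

Fix the vertex order 0 < 1 < 2 < 3 < 4 < 5 < 6 < 7 and write every simplex with vertices in increasing order. Then dim K = 2 and the simplices of K are:

  0-simplices (8): [0], [1], [2], [3], [4], [5], [6], [7]
  1-simplices (13): [0,1], [0,3], [0,5], [0,6], [1,3], [1,5], [1,7], [2,4], [3,6], [3,7], [5,6], [5,7], [6,7]
  2-simplices (8): [0,1,3], [0,1,5], [0,3,6], [0,5,6], [1,3,7], [1,5,7], [3,6,7], [5,6,7]

giving chain groups C_0 ≅ Z^8, C_1 ≅ Z^13, C_2 ≅ Z^8.

Boundary ∂_1: C_1 → C_0 is given by ∂[p,q] = [q] − [p].
As a 8×13 matrix over Z this has rank 6, with invariant factors (1,1,1,1,1,1).

The boundary map ∂_2: C_2 → C_1 maps a triangle to the signed sum of its edges. For instance
  ∂[1,5,7] = [5,7] − [1,7] + [1,5],
  ∂[5,6,7] = [6,7] − [5,7] + [5,6].
The 13×8 boundary matrix has rank 7 and Smith normal form diag(1,1,1,1,1,1,1).

Computing H_k = (kernel of ∂_k) / (image of ∂_{k+1}):

  H_0: rank C_0 − rank ∂_1 = 8 − 6 = 2, and the invariant factors of ∂_1 are all 1, so H_0 ≅ Z^2.
  H_1: rank ker ∂_1 − rank ∂_2 = (13 − 6) − 7 = 0, and the invariant factors of ∂_2 are all 1, so H_1 ≅ 0.
  H_2: rank ker ∂_2 − rank ∂_3 = (8 − 7) − 0 = 1, and there is no ∂_3, so H_2 ≅ Z.

H_0 = Z^2,  H_1 = 0,  H_2 = Z.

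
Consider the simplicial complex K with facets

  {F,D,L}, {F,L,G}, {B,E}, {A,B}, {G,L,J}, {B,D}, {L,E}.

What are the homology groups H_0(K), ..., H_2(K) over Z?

We work with the vertex ordering A < B < D < E < F < G < J < L. The simplices of K, each written with vertices in increasing order, are:

  0-simplices (8): A, B, D, E, F, G, J, L
  1-simplices (11): AB, BD, BE, DF, DL, EL, FG, FL, GJ, GL, JL
  2-simplices (3): DFL, FGL, GJL

giving chain groups C_0 ≅ Z^8, C_1 ≅ Z^11, C_2 ≅ Z^3.

The boundary map ∂_1: C_1 → C_0 maps an edge to its endpoints' difference, ∂[p,q] = q − p. For instance
  ∂DL = L − D.
The resulting 8×11 matrix has rank 7, and its Smith normal form has invariant factors (1,1,1,1,1,1,1).

The boundary map ∂_2: C_2 → C_1 acts by ∂[p,q,r] = [q,r] − [p,r] + [p,q]. For instance
  ∂GJL = JL − GL + GJ,
  ∂FGL = GL − FL + FG.
The 11×3 boundary matrix has rank 3 and Smith normal form diag(1,1,1).

Now H_k = ker ∂_k / im ∂_{k+1}, so:

  H_0: rank C_0 − rank ∂_1 = 8 − 7 = 1, and the invariant factors of ∂_1 are all 1, so H_0 = Z.
  H_1: rank ker ∂_1 − rank ∂_2 = (11 − 7) − 3 = 1, and the invariant factors of ∂_2 are all 1, so H_1 = Z.
  H_2: rank ker ∂_2 − rank ∂_3 = (3 − 3) − 0 = 0, and there is no ∂_3, so H_2 = 0.

H_0 ≅ Z,  H_1 ≅ Z,  H_2 = 0.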